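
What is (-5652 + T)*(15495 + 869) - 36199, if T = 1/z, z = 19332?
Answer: -447175867900/4833 ≈ -9.2526e+7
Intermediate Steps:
T = 1/19332 ≈ 5.1728e-5
(-5652 + T)*(15495 + 869) - 36199 = (-5652 + 1/19332)*(15495 + 869) - 36199 = -109264463/19332*16364 - 36199 = -447000918133/4833 - 36199 = -447175867900/4833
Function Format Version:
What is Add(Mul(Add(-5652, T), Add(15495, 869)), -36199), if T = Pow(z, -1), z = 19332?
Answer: Rational(-447175867900, 4833) ≈ -9.2526e+7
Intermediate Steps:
T = Rational(1, 19332) (T = Pow(19332, -1) = Rational(1, 19332) ≈ 5.1728e-5)
Add(Mul(Add(-5652, T), Add(15495, 869)), -36199) = Add(Mul(Add(-5652, Rational(1, 19332)), Add(15495, 869)), -36199) = Add(Mul(Rational(-109264463, 19332), 16364), -36199) = Add(Rational(-447000918133, 4833), -36199) = Rational(-447175867900, 4833)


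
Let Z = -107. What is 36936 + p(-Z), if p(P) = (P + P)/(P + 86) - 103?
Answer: 7108983/193 ≈ 36834.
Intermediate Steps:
p(P) = -103 + 2*P/(86 + P) (p(P) = (2*P)/(86 + P) - 103 = 2*P/(86 + P) - 103 = -103 + 2*P/(86 + P))
36936 + p(-Z) = 36936 + (-8858 - (-101)*(-107))/(86 - 1*(-107)) = 36936 + (-8858 - 101*107)/(86 + 107) = 36936 + (-8858 - 10807)/193 = 36936 + (1/193)*(-19665) = 36936 - 19665/193 = 7108983/193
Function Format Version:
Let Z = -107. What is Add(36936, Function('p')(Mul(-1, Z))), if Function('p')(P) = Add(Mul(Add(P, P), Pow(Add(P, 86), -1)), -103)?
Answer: Rational(7108983, 193) ≈ 36834.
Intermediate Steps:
Function('p')(P) = Add(-103, Mul(2, P, Pow(Add(86, P), -1))) (Function('p')(P) = Add(Mul(Mul(2, P), Pow(Add(86, P), -1)), -103) = Add(Mul(2, P, Pow(Add(86, P), -1)), -103) = Add(-103, Mul(2, P, Pow(Add(86, P), -1))))
Add(36936, Function('p')(Mul(-1, Z))) = Add(36936, Mul(Pow(Add(86, Mul(-1, -107)), -1), Add(-8858, Mul(-101, Mul(-1, -107))))) = Add(36936, Mul(Pow(Add(86, 107), -1), Add(-8858, Mul(-101, 107)))) = Add(36936, Mul(Pow(193, -1), Add(-8858, -10807))) = Add(36936, Mul(Rational(1, 193), -19665)) = Add(36936, Rational(-19665, 193)) = Rational(7108983, 193)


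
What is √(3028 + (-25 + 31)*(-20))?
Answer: 2*√727 ≈ 53.926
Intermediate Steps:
√(3028 + (-25 + 31)*(-20)) = √(3028 + 6*(-20)) = √(3028 - 120) = √2908 = 2*√727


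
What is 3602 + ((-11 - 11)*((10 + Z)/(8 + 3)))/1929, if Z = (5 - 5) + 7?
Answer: 6948224/1929 ≈ 3602.0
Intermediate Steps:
Z = 7 (Z = 0 + 7 = 7)
3602 + ((-11 - 11)*((10 + Z)/(8 + 3)))/1929 = 3602 + ((-11 - 11)*((10 + 7)/(8 + 3)))/1929 = 3602 - 374/11*(1/1929) = 3602 - 22*17/11*(1/1929) = 3602 - 34*1/1929 = 3602 - 34/1929 = 6948224/1929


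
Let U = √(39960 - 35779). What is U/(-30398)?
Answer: -√4181/30398 ≈ -0.0021271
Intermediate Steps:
U = √4181 ≈ 64.661
U/(-30398) = √4181/(-30398) = √4181*(-1/30398) = -√4181/30398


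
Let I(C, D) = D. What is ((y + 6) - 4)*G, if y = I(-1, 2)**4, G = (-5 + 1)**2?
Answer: 288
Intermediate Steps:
G = 16 (G = (-4)**2 = 16)
y = 16 (y = 2**4 = 16)
((y + 6) - 4)*G = ((16 + 6) - 4)*16 = (22 - 4)*16 = 18*16 = 288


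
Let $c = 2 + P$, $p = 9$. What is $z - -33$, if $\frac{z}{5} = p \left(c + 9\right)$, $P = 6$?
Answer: $798$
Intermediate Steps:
$c = 8$ ($c = 2 + 6 = 8$)
$z = 765$ ($z = 5 \cdot 9 \left(8 + 9\right) = 5 \cdot 9 \cdot 17 = 5 \cdot 153 = 765$)
$z - -33 = 765 - -33 = 765 + 33 = 798$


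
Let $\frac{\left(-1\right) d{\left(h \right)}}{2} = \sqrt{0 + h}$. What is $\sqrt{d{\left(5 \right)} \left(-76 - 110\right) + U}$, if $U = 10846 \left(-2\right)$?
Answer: $2 \sqrt{-5423 + 93 \sqrt{5}} \approx 144.43 i$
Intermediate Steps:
$d{\left(h \right)} = - 2 \sqrt{h}$ ($d{\left(h \right)} = - 2 \sqrt{0 + h} = - 2 \sqrt{h}$)
$U = -21692$
$\sqrt{d{\left(5 \right)} \left(-76 - 110\right) + U} = \sqrt{- 2 \sqrt{5} \left(-76 - 110\right) - 21692} = \sqrt{- 2 \sqrt{5} \left(-186\right) - 21692} = \sqrt{372 \sqrt{5} - 21692} = \sqrt{-21692 + 372 \sqrt{5}}$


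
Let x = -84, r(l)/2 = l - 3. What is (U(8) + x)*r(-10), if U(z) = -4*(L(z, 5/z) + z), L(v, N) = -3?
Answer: 2704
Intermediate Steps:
r(l) = -6 + 2*l (r(l) = 2*(l - 3) = 2*(-3 + l) = -6 + 2*l)
U(z) = 12 - 4*z (U(z) = -4*(-3 + z) = 12 - 4*z)
(U(8) + x)*r(-10) = ((12 - 4*8) - 84)*(-6 + 2*(-10)) = ((12 - 32) - 84)*(-6 - 20) = (-20 - 84)*(-26) = -104*(-26) = 2704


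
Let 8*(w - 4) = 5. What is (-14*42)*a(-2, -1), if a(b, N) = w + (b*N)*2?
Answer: -10143/2 ≈ -5071.5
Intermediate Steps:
w = 37/8 (w = 4 + (⅛)*5 = 4 + 5/8 = 37/8 ≈ 4.6250)
a(b, N) = 37/8 + 2*N*b (a(b, N) = 37/8 + (b*N)*2 = 37/8 + (N*b)*2 = 37/8 + 2*N*b)
(-14*42)*a(-2, -1) = (-14*42)*(37/8 + 2*(-1)*(-2)) = -588*(37/8 + 4) = -588*69/8 = -10143/2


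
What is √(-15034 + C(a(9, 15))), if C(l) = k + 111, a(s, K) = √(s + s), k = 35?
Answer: 2*I*√3722 ≈ 122.02*I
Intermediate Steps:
a(s, K) = √2*√s (a(s, K) = √(2*s) = √2*√s)
C(l) = 146 (C(l) = 35 + 111 = 146)
√(-15034 + C(a(9, 15))) = √(-15034 + 146) = √(-14888) = 2*I*√3722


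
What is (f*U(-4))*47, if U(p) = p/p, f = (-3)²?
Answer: 423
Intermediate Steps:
f = 9
U(p) = 1
(f*U(-4))*47 = (9*1)*47 = 9*47 = 423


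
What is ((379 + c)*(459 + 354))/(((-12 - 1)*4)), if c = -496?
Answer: 7317/4 ≈ 1829.3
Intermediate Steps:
((379 + c)*(459 + 354))/(((-12 - 1)*4)) = ((379 - 496)*(459 + 354))/(((-12 - 1)*4)) = (-117*813)/((-13*4)) = -95121/(-52) = -95121*(-1/52) = 7317/4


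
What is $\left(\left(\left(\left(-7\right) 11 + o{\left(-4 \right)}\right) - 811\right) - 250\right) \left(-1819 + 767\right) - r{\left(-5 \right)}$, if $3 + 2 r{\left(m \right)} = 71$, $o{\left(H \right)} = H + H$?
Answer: $1205558$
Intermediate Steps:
$o{\left(H \right)} = 2 H$
$r{\left(m \right)} = 34$ ($r{\left(m \right)} = - \frac{3}{2} + \frac{1}{2} \cdot 71 = - \frac{3}{2} + \frac{71}{2} = 34$)
$\left(\left(\left(\left(-7\right) 11 + o{\left(-4 \right)}\right) - 811\right) - 250\right) \left(-1819 + 767\right) - r{\left(-5 \right)} = \left(\left(\left(\left(-7\right) 11 + 2 \left(-4\right)\right) - 811\right) - 250\right) \left(-1819 + 767\right) - 34 = \left(\left(\left(-77 - 8\right) - 811\right) - 250\right) \left(-1052\right) - 34 = \left(\left(-85 - 811\right) - 250\right) \left(-1052\right) - 34 = \left(-896 - 250\right) \left(-1052\right) - 34 = \left(-1146\right) \left(-1052\right) - 34 = 1205592 - 34 = 1205558$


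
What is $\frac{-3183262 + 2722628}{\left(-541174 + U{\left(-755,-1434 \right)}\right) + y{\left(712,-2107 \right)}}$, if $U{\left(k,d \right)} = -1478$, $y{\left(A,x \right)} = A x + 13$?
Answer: $\frac{460634}{2042823} \approx 0.22549$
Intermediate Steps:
$y{\left(A,x \right)} = 13 + A x$
$\frac{-3183262 + 2722628}{\left(-541174 + U{\left(-755,-1434 \right)}\right) + y{\left(712,-2107 \right)}} = \frac{-3183262 + 2722628}{\left(-541174 - 1478\right) + \left(13 + 712 \left(-2107\right)\right)} = - \frac{460634}{-542652 + \left(13 - 1500184\right)} = - \frac{460634}{-542652 - 1500171} = - \frac{460634}{-2042823} = \left(-460634\right) \left(- \frac{1}{2042823}\right) = \frac{460634}{2042823}$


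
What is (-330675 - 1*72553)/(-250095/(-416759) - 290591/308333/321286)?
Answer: -2378205828491023669768/3539294135046863 ≈ -6.7194e+5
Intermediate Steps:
(-330675 - 1*72553)/(-250095/(-416759) - 290591/308333/321286) = (-330675 - 72553)/(-250095*(-1/416759) - 290591*1/308333*(1/321286)) = -403228/(250095/416759 - 290591/308333*1/321286) = -403228/(250095/416759 - 41513/14151868034) = -403228/3539294135046863/5897918369981806 = -403228*5897918369981806/3539294135046863 = -2378205828491023669768/3539294135046863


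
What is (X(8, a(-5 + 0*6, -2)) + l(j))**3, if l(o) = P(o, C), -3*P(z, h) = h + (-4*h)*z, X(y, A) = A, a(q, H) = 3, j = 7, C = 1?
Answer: 1728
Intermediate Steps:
P(z, h) = -h/3 + 4*h*z/3 (P(z, h) = -(h + (-4*h)*z)/3 = -(h - 4*h*z)/3 = -h/3 + 4*h*z/3)
l(o) = -1/3 + 4*o/3 (l(o) = (1/3)*1*(-1 + 4*o) = -1/3 + 4*o/3)
(X(8, a(-5 + 0*6, -2)) + l(j))**3 = (3 + (-1/3 + (4/3)*7))**3 = (3 + (-1/3 + 28/3))**3 = (3 + 9)**3 = 12**3 = 1728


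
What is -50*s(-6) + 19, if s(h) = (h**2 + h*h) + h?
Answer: -3281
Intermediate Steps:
s(h) = h + 2*h**2 (s(h) = (h**2 + h**2) + h = 2*h**2 + h = h + 2*h**2)
-50*s(-6) + 19 = -(-300)*(1 + 2*(-6)) + 19 = -(-300)*(1 - 12) + 19 = -(-300)*(-11) + 19 = -50*66 + 19 = -3300 + 19 = -3281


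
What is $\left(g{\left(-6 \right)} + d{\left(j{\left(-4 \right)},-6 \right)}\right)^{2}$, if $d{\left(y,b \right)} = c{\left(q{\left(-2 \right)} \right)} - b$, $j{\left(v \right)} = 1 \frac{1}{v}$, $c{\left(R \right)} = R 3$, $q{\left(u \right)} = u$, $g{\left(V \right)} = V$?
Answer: $36$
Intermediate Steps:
$c{\left(R \right)} = 3 R$
$j{\left(v \right)} = \frac{1}{v}$
$d{\left(y,b \right)} = -6 - b$ ($d{\left(y,b \right)} = 3 \left(-2\right) - b = -6 - b$)
$\left(g{\left(-6 \right)} + d{\left(j{\left(-4 \right)},-6 \right)}\right)^{2} = \left(-6 - 0\right)^{2} = \left(-6 + \left(-6 + 6\right)\right)^{2} = \left(-6 + 0\right)^{2} = \left(-6\right)^{2} = 36$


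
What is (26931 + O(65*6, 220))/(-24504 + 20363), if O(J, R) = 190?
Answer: -27121/4141 ≈ -6.5494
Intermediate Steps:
(26931 + O(65*6, 220))/(-24504 + 20363) = (26931 + 190)/(-24504 + 20363) = 27121/(-4141) = 27121*(-1/4141) = -27121/4141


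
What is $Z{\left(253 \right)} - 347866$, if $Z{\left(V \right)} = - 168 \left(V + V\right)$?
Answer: $-432874$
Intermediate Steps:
$Z{\left(V \right)} = - 336 V$ ($Z{\left(V \right)} = - 168 \cdot 2 V = - 336 V$)
$Z{\left(253 \right)} - 347866 = \left(-336\right) 253 - 347866 = -85008 - 347866 = -432874$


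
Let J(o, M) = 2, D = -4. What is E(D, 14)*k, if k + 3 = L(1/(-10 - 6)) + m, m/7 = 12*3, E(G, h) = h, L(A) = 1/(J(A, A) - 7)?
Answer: 17416/5 ≈ 3483.2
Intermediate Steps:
L(A) = -⅕ (L(A) = 1/(2 - 7) = 1/(-5) = -⅕)
m = 252 (m = 7*(12*3) = 7*36 = 252)
k = 1244/5 (k = -3 + (-⅕ + 252) = -3 + 1259/5 = 1244/5 ≈ 248.80)
E(D, 14)*k = 14*(1244/5) = 17416/5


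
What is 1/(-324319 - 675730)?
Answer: -1/1000049 ≈ -9.9995e-7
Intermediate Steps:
1/(-324319 - 675730) = 1/(-1000049) = -1/1000049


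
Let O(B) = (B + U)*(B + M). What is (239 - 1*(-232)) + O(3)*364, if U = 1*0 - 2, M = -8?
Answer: -1349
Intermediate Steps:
U = -2 (U = 0 - 2 = -2)
O(B) = (-8 + B)*(-2 + B) (O(B) = (B - 2)*(B - 8) = (-2 + B)*(-8 + B) = (-8 + B)*(-2 + B))
(239 - 1*(-232)) + O(3)*364 = (239 - 1*(-232)) + (16 + 3² - 10*3)*364 = (239 + 232) + (16 + 9 - 30)*364 = 471 - 5*364 = 471 - 1820 = -1349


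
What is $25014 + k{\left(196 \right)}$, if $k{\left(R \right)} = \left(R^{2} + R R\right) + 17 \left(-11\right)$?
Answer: $101659$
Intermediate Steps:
$k{\left(R \right)} = -187 + 2 R^{2}$ ($k{\left(R \right)} = \left(R^{2} + R^{2}\right) - 187 = 2 R^{2} - 187 = -187 + 2 R^{2}$)
$25014 + k{\left(196 \right)} = 25014 - \left(187 - 2 \cdot 196^{2}\right) = 25014 + \left(-187 + 2 \cdot 38416\right) = 25014 + \left(-187 + 76832\right) = 25014 + 76645 = 101659$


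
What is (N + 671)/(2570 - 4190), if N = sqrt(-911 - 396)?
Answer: -671/1620 - I*sqrt(1307)/1620 ≈ -0.4142 - 0.022316*I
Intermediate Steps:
N = I*sqrt(1307) (N = sqrt(-1307) = I*sqrt(1307) ≈ 36.152*I)
(N + 671)/(2570 - 4190) = (I*sqrt(1307) + 671)/(2570 - 4190) = (671 + I*sqrt(1307))/(-1620) = (671 + I*sqrt(1307))*(-1/1620) = -671/1620 - I*sqrt(1307)/1620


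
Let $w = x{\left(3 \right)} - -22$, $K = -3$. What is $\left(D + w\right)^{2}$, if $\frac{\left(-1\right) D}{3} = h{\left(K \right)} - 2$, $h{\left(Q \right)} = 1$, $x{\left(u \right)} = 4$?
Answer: $841$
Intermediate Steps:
$D = 3$ ($D = - 3 \left(1 - 2\right) = \left(-3\right) \left(-1\right) = 3$)
$w = 26$ ($w = 4 - -22 = 4 + 22 = 26$)
$\left(D + w\right)^{2} = \left(3 + 26\right)^{2} = 29^{2} = 841$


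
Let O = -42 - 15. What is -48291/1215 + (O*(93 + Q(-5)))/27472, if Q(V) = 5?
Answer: -222239557/5563080 ≈ -39.949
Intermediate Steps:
O = -57
-48291/1215 + (O*(93 + Q(-5)))/27472 = -48291/1215 - 57*(93 + 5)/27472 = -48291*1/1215 - 57*98*(1/27472) = -16097/405 - 5586*1/27472 = -16097/405 - 2793/13736 = -222239557/5563080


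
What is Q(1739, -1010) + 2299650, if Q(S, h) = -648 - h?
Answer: 2300012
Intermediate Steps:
Q(1739, -1010) + 2299650 = (-648 - 1*(-1010)) + 2299650 = (-648 + 1010) + 2299650 = 362 + 2299650 = 2300012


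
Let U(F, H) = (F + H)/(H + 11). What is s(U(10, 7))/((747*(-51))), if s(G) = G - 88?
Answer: 1567/685746 ≈ 0.0022851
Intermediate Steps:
U(F, H) = (F + H)/(11 + H)
s(G) = -88 + G
s(U(10, 7))/((747*(-51))) = (-88 + (10 + 7)/(11 + 7))/((747*(-51))) = (-88 + 17/18)/(-38097) = (-88 + (1/18)*17)*(-1/38097) = (-88 + 17/18)*(-1/38097) = -1567/18*(-1/38097) = 1567/685746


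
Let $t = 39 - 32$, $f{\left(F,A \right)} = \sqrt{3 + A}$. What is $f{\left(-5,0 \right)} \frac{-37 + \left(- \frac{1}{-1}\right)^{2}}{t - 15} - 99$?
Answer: $-99 + \frac{9 \sqrt{3}}{2} \approx -91.206$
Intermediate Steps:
$t = 7$
$f{\left(-5,0 \right)} \frac{-37 + \left(- \frac{1}{-1}\right)^{2}}{t - 15} - 99 = \sqrt{3 + 0} \frac{-37 + \left(- \frac{1}{-1}\right)^{2}}{7 - 15} - 99 = \sqrt{3} \frac{-37 + \left(\left(-1\right) \left(-1\right)\right)^{2}}{-8} - 99 = \sqrt{3} \left(-37 + 1^{2}\right) \left(- \frac{1}{8}\right) - 99 = \sqrt{3} \left(-37 + 1\right) \left(- \frac{1}{8}\right) - 99 = \sqrt{3} \left(\left(-36\right) \left(- \frac{1}{8}\right)\right) - 99 = \sqrt{3} \cdot \frac{9}{2} - 99 = \frac{9 \sqrt{3}}{2} - 99 = -99 + \frac{9 \sqrt{3}}{2}$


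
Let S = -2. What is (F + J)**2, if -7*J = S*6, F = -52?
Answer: 123904/49 ≈ 2528.7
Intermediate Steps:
J = 12/7 (J = -(-2)*6/7 = -1/7*(-12) = 12/7 ≈ 1.7143)
(F + J)**2 = (-52 + 12/7)**2 = (-352/7)**2 = 123904/49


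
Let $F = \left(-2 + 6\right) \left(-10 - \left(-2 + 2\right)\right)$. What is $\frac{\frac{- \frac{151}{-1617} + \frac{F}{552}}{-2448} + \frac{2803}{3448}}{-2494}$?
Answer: $- \frac{7974763705}{24466001463288} \approx -0.00032595$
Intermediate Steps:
$F = -40$ ($F = 4 \left(-10 - 0\right) = 4 \left(-10 + 0\right) = 4 \left(-10\right) = -40$)
$\frac{\frac{- \frac{151}{-1617} + \frac{F}{552}}{-2448} + \frac{2803}{3448}}{-2494} = \frac{\frac{- \frac{151}{-1617} - \frac{40}{552}}{-2448} + \frac{2803}{3448}}{-2494} = \left(\left(\left(-151\right) \left(- \frac{1}{1617}\right) - \frac{5}{69}\right) \left(- \frac{1}{2448}\right) + 2803 \cdot \frac{1}{3448}\right) \left(- \frac{1}{2494}\right) = \left(\left(\frac{151}{1617} - \frac{5}{69}\right) \left(- \frac{1}{2448}\right) + \frac{2803}{3448}\right) \left(- \frac{1}{2494}\right) = \left(\frac{778}{37191} \left(- \frac{1}{2448}\right) + \frac{2803}{3448}\right) \left(- \frac{1}{2494}\right) = \left(- \frac{389}{45521784} + \frac{2803}{3448}\right) \left(- \frac{1}{2494}\right) = \frac{7974763705}{9809944452} \left(- \frac{1}{2494}\right) = - \frac{7974763705}{24466001463288}$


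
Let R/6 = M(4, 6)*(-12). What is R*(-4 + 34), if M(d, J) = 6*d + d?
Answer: -60480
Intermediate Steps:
M(d, J) = 7*d
R = -2016 (R = 6*((7*4)*(-12)) = 6*(28*(-12)) = 6*(-336) = -2016)
R*(-4 + 34) = -2016*(-4 + 34) = -2016*30 = -60480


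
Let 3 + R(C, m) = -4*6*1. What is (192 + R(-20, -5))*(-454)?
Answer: -74910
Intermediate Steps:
R(C, m) = -27 (R(C, m) = -3 - 4*6*1 = -3 - 24*1 = -3 - 24 = -27)
(192 + R(-20, -5))*(-454) = (192 - 27)*(-454) = 165*(-454) = -74910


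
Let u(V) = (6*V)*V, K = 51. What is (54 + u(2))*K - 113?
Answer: 3865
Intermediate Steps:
u(V) = 6*V²
(54 + u(2))*K - 113 = (54 + 6*2²)*51 - 113 = (54 + 6*4)*51 - 113 = (54 + 24)*51 - 113 = 78*51 - 113 = 3978 - 113 = 3865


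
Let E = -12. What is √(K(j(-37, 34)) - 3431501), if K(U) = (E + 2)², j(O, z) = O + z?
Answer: I*√3431401 ≈ 1852.4*I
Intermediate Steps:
K(U) = 100 (K(U) = (-12 + 2)² = (-10)² = 100)
√(K(j(-37, 34)) - 3431501) = √(100 - 3431501) = √(-3431401) = I*√3431401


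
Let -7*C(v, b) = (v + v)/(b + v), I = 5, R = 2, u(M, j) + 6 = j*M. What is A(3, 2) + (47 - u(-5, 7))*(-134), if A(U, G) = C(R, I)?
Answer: -577812/49 ≈ -11792.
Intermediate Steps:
u(M, j) = -6 + M*j (u(M, j) = -6 + j*M = -6 + M*j)
C(v, b) = -2*v/(7*(b + v)) (C(v, b) = -(v + v)/(7*(b + v)) = -2*v/(7*(b + v)))
A(U, G) = -4/49 (A(U, G) = -2*2/(7*5 + 7*2) = -2*2/(35 + 14) = -2*2/49 = -2*2*1/49 = -4/49)
A(3, 2) + (47 - u(-5, 7))*(-134) = -4/49 + (47 - (-6 - 5*7))*(-134) = -4/49 + (47 - (-6 - 35))*(-134) = -4/49 + (47 - 1*(-41))*(-134) = -4/49 + (47 + 41)*(-134) = -4/49 + 88*(-134) = -4/49 - 11792 = -577812/49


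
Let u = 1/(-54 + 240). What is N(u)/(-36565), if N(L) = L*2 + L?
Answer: -1/2267030 ≈ -4.4111e-7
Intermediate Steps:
u = 1/186 ≈ 0.0053763
N(L) = 3*L (N(L) = 2*L + L = 3*L)
N(u)/(-36565) = (3*(1/186))/(-36565) = (1/62)*(-1/36565) = -1/2267030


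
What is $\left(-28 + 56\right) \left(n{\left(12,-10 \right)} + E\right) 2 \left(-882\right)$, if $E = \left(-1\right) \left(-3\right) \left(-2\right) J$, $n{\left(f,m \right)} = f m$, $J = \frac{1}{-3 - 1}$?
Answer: $5852952$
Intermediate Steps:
$J = - \frac{1}{4}$ ($J = \frac{1}{-4} = - \frac{1}{4} \approx -0.25$)
$E = \frac{3}{2}$ ($E = \left(-1\right) \left(-3\right) \left(-2\right) \left(- \frac{1}{4}\right) = 3 \left(-2\right) \left(- \frac{1}{4}\right) = \left(-6\right) \left(- \frac{1}{4}\right) = \frac{3}{2} \approx 1.5$)
$\left(-28 + 56\right) \left(n{\left(12,-10 \right)} + E\right) 2 \left(-882\right) = \left(-28 + 56\right) \left(12 \left(-10\right) + \frac{3}{2}\right) 2 \left(-882\right) = 28 \left(-120 + \frac{3}{2}\right) \left(-1764\right) = 28 \left(- \frac{237}{2}\right) \left(-1764\right) = \left(-3318\right) \left(-1764\right) = 5852952$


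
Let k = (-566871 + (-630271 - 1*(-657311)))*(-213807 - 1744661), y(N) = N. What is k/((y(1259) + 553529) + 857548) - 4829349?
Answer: -1440855427589/353084 ≈ -4.0808e+6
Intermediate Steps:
k = 1057241738908 (k = (-566871 + (-630271 + 657311))*(-1958468) = (-566871 + 27040)*(-1958468) = -539831*(-1958468) = 1057241738908)
k/((y(1259) + 553529) + 857548) - 4829349 = 1057241738908/((1259 + 553529) + 857548) - 4829349 = 1057241738908/(554788 + 857548) - 4829349 = 1057241738908/1412336 - 4829349 = 1057241738908*(1/1412336) - 4829349 = 264310434727/353084 - 4829349 = -1440855427589/353084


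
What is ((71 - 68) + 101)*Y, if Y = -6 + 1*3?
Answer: -312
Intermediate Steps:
Y = -3 (Y = -6 + 3 = -3)
((71 - 68) + 101)*Y = ((71 - 68) + 101)*(-3) = (3 + 101)*(-3) = 104*(-3) = -312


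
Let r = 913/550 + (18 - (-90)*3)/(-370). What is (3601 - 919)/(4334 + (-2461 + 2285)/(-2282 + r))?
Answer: 5659112529/9145052323 ≈ 0.61882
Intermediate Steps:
r = 1631/1850 (r = 913*(1/550) + (18 - 15*(-18))*(-1/370) = 83/50 + (18 + 270)*(-1/370) = 83/50 + 288*(-1/370) = 83/50 - 144/185 = 1631/1850 ≈ 0.88162)
(3601 - 919)/(4334 + (-2461 + 2285)/(-2282 + r)) = (3601 - 919)/(4334 + (-2461 + 2285)/(-2282 + 1631/1850)) = 2682/(4334 - 176/(-4220069/1850)) = 2682/(4334 - 176*(-1850/4220069)) = 2682/(4334 + 325600/4220069) = 2682/(18290104646/4220069) = 2682*(4220069/18290104646) = 5659112529/9145052323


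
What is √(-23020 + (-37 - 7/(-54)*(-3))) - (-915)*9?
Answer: 8235 + I*√830066/6 ≈ 8235.0 + 151.85*I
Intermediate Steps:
√(-23020 + (-37 - 7/(-54)*(-3))) - (-915)*9 = √(-23020 + (-37 - 7*(-1/54)*(-3))) - 1*(-8235) = √(-23020 + (-37 + (7/54)*(-3))) + 8235 = √(-23020 + (-37 - 7/18)) + 8235 = √(-23020 - 673/18) + 8235 = √(-415033/18) + 8235 = I*√830066/6 + 8235 = 8235 + I*√830066/6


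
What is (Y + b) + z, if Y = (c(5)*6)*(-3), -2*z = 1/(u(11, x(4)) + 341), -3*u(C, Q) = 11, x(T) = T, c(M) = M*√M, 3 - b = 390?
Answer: -783291/2024 - 90*√5 ≈ -588.25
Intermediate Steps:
b = -387 (b = 3 - 1*390 = 3 - 390 = -387)
c(M) = M^(3/2)
u(C, Q) = -11/3 (u(C, Q) = -⅓*11 = -11/3)
z = -3/2024 (z = -1/(2*(-11/3 + 341)) = -1/(2*1012/3) = -½*3/1012 = -3/2024 ≈ -0.0014822)
Y = -90*√5 (Y = (5^(3/2)*6)*(-3) = ((5*√5)*6)*(-3) = (30*√5)*(-3) = -90*√5 ≈ -201.25)
(Y + b) + z = (-90*√5 - 387) - 3/2024 = (-387 - 90*√5) - 3/2024 = -783291/2024 - 90*√5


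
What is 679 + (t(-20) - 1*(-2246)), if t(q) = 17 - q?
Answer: 2962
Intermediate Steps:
679 + (t(-20) - 1*(-2246)) = 679 + ((17 - 1*(-20)) - 1*(-2246)) = 679 + ((17 + 20) + 2246) = 679 + (37 + 2246) = 679 + 2283 = 2962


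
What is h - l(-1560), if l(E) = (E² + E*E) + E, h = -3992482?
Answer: -8858122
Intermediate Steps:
l(E) = E + 2*E² (l(E) = (E² + E²) + E = 2*E² + E = E + 2*E²)
h - l(-1560) = -3992482 - (-1560)*(1 + 2*(-1560)) = -3992482 - (-1560)*(1 - 3120) = -3992482 - (-1560)*(-3119) = -3992482 - 1*4865640 = -3992482 - 4865640 = -8858122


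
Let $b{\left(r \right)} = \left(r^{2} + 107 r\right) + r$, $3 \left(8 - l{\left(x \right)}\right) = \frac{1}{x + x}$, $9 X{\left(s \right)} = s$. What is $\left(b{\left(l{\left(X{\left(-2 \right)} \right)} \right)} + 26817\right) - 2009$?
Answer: $\frac{413273}{16} \approx 25830.0$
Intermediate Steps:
$X{\left(s \right)} = \frac{s}{9}$
$l{\left(x \right)} = 8 - \frac{1}{6 x}$ ($l{\left(x \right)} = 8 - \frac{1}{3 \left(x + x\right)} = 8 - \frac{1}{3 \cdot 2 x} = 8 - \frac{\frac{1}{2} \frac{1}{x}}{3} = 8 - \frac{1}{6 x}$)
$b{\left(r \right)} = r^{2} + 108 r$
$\left(b{\left(l{\left(X{\left(-2 \right)} \right)} \right)} + 26817\right) - 2009 = \left(\left(8 - \frac{1}{6 \cdot \frac{1}{9} \left(-2\right)}\right) \left(108 + \left(8 - \frac{1}{6 \cdot \frac{1}{9} \left(-2\right)}\right)\right) + 26817\right) - 2009 = \left(\left(8 - \frac{1}{6 \left(- \frac{2}{9}\right)}\right) \left(108 + \left(8 - \frac{1}{6 \left(- \frac{2}{9}\right)}\right)\right) + 26817\right) - 2009 = \left(\left(8 - - \frac{3}{4}\right) \left(108 + \left(8 - - \frac{3}{4}\right)\right) + 26817\right) - 2009 = \left(\left(8 + \frac{3}{4}\right) \left(108 + \left(8 + \frac{3}{4}\right)\right) + 26817\right) - 2009 = \left(\frac{35 \left(108 + \frac{35}{4}\right)}{4} + 26817\right) - 2009 = \left(\frac{35}{4} \cdot \frac{467}{4} + 26817\right) - 2009 = \left(\frac{16345}{16} + 26817\right) - 2009 = \frac{445417}{16} - 2009 = \frac{413273}{16}$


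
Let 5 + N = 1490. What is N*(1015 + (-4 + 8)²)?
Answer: 1531035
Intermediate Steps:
N = 1485 (N = -5 + 1490 = 1485)
N*(1015 + (-4 + 8)²) = 1485*(1015 + (-4 + 8)²) = 1485*(1015 + 4²) = 1485*(1015 + 16) = 1485*1031 = 1531035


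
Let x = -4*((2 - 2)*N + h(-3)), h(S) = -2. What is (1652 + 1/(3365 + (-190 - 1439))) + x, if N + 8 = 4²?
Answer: 2881761/1736 ≈ 1660.0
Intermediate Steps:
N = 8 (N = -8 + 4² = -8 + 16 = 8)
x = 8 (x = -4*((2 - 2)*8 - 2) = -4*(0*8 - 2) = -4*(0 - 2) = -4*(-2) = 8)
(1652 + 1/(3365 + (-190 - 1439))) + x = (1652 + 1/(3365 + (-190 - 1439))) + 8 = (1652 + 1/(3365 - 1629)) + 8 = (1652 + 1/1736) + 8 = 2867873/1736 + 8 = 2881761/1736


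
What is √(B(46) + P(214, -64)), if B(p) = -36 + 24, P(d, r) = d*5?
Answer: 23*√2 ≈ 32.527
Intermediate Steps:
P(d, r) = 5*d
B(p) = -12
√(B(46) + P(214, -64)) = √(-12 + 5*214) = √(-12 + 1070) = √1058 = 23*√2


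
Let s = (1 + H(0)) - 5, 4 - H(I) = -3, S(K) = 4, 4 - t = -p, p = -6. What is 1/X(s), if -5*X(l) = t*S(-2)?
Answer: 5/8 ≈ 0.62500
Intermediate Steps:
t = -2 (t = 4 - (-1)*(-6) = 4 - 1*6 = 4 - 6 = -2)
H(I) = 7 (H(I) = 4 - 1*(-3) = 4 + 3 = 7)
s = 3 (s = (1 + 7) - 5 = 8 - 5 = 3)
X(l) = 8/5 (X(l) = -(-2)*4/5 = -⅕*(-8) = 8/5)
1/X(s) = 1/(8/5) = 5/8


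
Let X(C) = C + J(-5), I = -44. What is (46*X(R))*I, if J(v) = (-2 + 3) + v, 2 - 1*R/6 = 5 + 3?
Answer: 80960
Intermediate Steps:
R = -36 (R = 12 - 6*(5 + 3) = 12 - 6*8 = 12 - 48 = -36)
J(v) = 1 + v
X(C) = -4 + C (X(C) = C + (1 - 5) = C - 4 = -4 + C)
(46*X(R))*I = (46*(-4 - 36))*(-44) = (46*(-40))*(-44) = -1840*(-44) = 80960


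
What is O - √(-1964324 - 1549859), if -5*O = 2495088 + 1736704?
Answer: -4231792/5 - I*√3514183 ≈ -8.4636e+5 - 1874.6*I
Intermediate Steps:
O = -4231792/5 (O = -(2495088 + 1736704)/5 = -⅕*4231792 = -4231792/5 ≈ -8.4636e+5)
O - √(-1964324 - 1549859) = -4231792/5 - √(-1964324 - 1549859) = -4231792/5 - √(-3514183) = -4231792/5 - I*√3514183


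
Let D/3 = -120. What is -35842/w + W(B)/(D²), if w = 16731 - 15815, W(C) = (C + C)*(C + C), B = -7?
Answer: -290308979/7419600 ≈ -39.127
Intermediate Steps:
D = -360 (D = 3*(-120) = -360)
W(C) = 4*C² (W(C) = (2*C)*(2*C) = 4*C²)
w = 916
-35842/w + W(B)/(D²) = -35842/916 + (4*(-7)²)/((-360)²) = -35842*1/916 + (4*49)/129600 = -17921/458 + 196*(1/129600) = -17921/458 + 49/32400 = -290308979/7419600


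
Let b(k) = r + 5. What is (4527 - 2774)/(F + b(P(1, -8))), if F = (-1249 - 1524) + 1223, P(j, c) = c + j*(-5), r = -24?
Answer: -1753/1569 ≈ -1.1173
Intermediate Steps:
P(j, c) = c - 5*j
b(k) = -19 (b(k) = -24 + 5 = -19)
F = -1550 (F = -2773 + 1223 = -1550)
(4527 - 2774)/(F + b(P(1, -8))) = (4527 - 2774)/(-1550 - 19) = 1753/(-1569) = 1753*(-1/1569) = -1753/1569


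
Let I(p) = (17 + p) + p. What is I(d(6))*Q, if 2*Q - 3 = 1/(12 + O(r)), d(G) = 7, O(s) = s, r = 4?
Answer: 1519/32 ≈ 47.469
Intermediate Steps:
Q = 49/32 (Q = 3/2 + 1/(2*(12 + 4)) = 3/2 + (½)/16 = 3/2 + (½)*(1/16) = 3/2 + 1/32 = 49/32 ≈ 1.5313)
I(p) = 17 + 2*p
I(d(6))*Q = (17 + 2*7)*(49/32) = (17 + 14)*(49/32) = 31*(49/32) = 1519/32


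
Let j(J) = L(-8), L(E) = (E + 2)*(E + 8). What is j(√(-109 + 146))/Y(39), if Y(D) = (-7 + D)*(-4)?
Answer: 0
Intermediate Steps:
Y(D) = 28 - 4*D
L(E) = (2 + E)*(8 + E)
j(J) = 0 (j(J) = 16 + (-8)² + 10*(-8) = 16 + 64 - 80 = 0)
j(√(-109 + 146))/Y(39) = 0/(28 - 4*39) = 0/(28 - 156) = 0/(-128) = 0*(-1/128) = 0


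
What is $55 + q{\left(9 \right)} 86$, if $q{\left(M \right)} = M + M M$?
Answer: $7795$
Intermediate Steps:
$q{\left(M \right)} = M + M^{2}$
$55 + q{\left(9 \right)} 86 = 55 + 9 \left(1 + 9\right) 86 = 55 + 9 \cdot 10 \cdot 86 = 55 + 90 \cdot 86 = 55 + 7740 = 7795$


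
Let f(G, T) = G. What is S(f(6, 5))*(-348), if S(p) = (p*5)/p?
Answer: -1740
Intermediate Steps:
S(p) = 5 (S(p) = (5*p)/p = 5)
S(f(6, 5))*(-348) = 5*(-348) = -1740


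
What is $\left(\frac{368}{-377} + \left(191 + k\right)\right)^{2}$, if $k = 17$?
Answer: $\frac{6091490304}{142129} \approx 42859.0$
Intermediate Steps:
$\left(\frac{368}{-377} + \left(191 + k\right)\right)^{2} = \left(\frac{368}{-377} + \left(191 + 17\right)\right)^{2} = \left(368 \left(- \frac{1}{377}\right) + 208\right)^{2} = \left(- \frac{368}{377} + 208\right)^{2} = \left(\frac{78048}{377}\right)^{2} = \frac{6091490304}{142129}$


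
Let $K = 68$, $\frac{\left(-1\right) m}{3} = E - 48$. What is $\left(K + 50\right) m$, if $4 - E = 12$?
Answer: $19824$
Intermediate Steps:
$E = -8$ ($E = 4 - 12 = -8$)
$m = 168$ ($m = - 3 \left(-8 - 48\right) = \left(-3\right) \left(-56\right) = 168$)
$\left(K + 50\right) m = \left(68 + 50\right) 168 = 118 \cdot 168 = 19824$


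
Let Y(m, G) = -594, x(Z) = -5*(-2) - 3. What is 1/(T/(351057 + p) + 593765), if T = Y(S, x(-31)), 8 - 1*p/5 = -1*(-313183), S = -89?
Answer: 55219/32787109562 ≈ 1.6842e-6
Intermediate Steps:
p = -1565875 (p = 40 - (-5)*(-313183) = 40 - 5*313183 = 40 - 1565915 = -1565875)
x(Z) = 7 (x(Z) = 10 - 3 = 7)
T = -594
1/(T/(351057 + p) + 593765) = 1/(-594/(351057 - 1565875) + 593765) = 1/(-594/(-1214818) + 593765) = 1/(-594*(-1/1214818) + 593765) = 1/(27/55219 + 593765) = 1/(32787109562/55219) = 55219/32787109562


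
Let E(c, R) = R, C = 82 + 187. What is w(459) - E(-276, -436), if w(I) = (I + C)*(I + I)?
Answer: 668740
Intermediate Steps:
C = 269
w(I) = 2*I*(269 + I) (w(I) = (I + 269)*(I + I) = (269 + I)*(2*I) = 2*I*(269 + I))
w(459) - E(-276, -436) = 2*459*(269 + 459) - 1*(-436) = 2*459*728 + 436 = 668304 + 436 = 668740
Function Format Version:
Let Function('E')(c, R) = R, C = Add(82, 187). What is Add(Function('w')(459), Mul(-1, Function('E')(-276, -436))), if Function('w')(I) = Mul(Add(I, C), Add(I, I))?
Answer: 668740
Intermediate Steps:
C = 269
Function('w')(I) = Mul(2, I, Add(269, I)) (Function('w')(I) = Mul(Add(I, 269), Add(I, I)) = Mul(Add(269, I), Mul(2, I)) = Mul(2, I, Add(269, I)))
Add(Function('w')(459), Mul(-1, Function('E')(-276, -436))) = Add(Mul(2, 459, Add(269, 459)), Mul(-1, -436)) = Add(Mul(2, 459, 728), 436) = Add(668304, 436) = 668740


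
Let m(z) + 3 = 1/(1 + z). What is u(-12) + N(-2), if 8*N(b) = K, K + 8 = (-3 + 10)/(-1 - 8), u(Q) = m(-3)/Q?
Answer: -29/36 ≈ -0.80556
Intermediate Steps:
m(z) = -3 + 1/(1 + z)
u(Q) = -7/(2*Q) (u(Q) = ((-2 - 3*(-3))/(1 - 3))/Q = ((-2 + 9)/(-2))/Q = (-1/2*7)/Q = -7/(2*Q))
K = -79/9 (K = -8 + (-3 + 10)/(-1 - 8) = -8 + 7/(-9) = -8 + 7*(-1/9) = -8 - 7/9 = -79/9 ≈ -8.7778)
N(b) = -79/72 (N(b) = (1/8)*(-79/9) = -79/72)
u(-12) + N(-2) = -7/2/(-12) - 79/72 = -7/2*(-1/12) - 79/72 = 7/24 - 79/72 = -29/36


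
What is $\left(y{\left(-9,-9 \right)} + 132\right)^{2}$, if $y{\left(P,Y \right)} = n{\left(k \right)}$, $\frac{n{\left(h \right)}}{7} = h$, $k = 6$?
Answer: $30276$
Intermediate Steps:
$n{\left(h \right)} = 7 h$
$y{\left(P,Y \right)} = 42$ ($y{\left(P,Y \right)} = 7 \cdot 6 = 42$)
$\left(y{\left(-9,-9 \right)} + 132\right)^{2} = \left(42 + 132\right)^{2} = 174^{2} = 30276$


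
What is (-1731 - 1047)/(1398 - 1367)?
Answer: -2778/31 ≈ -89.613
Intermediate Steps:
(-1731 - 1047)/(1398 - 1367) = -2778/31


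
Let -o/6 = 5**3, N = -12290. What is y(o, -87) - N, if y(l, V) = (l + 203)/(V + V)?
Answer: 2139007/174 ≈ 12293.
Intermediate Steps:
o = -750 (o = -6*5**3 = -6*125 = -750)
y(l, V) = (203 + l)/(2*V) (y(l, V) = (203 + l)/((2*V)) = (203 + l)*(1/(2*V)) = (203 + l)/(2*V))
y(o, -87) - N = (1/2)*(203 - 750)/(-87) - 1*(-12290) = (1/2)*(-1/87)*(-547) + 12290 = 547/174 + 12290 = 2139007/174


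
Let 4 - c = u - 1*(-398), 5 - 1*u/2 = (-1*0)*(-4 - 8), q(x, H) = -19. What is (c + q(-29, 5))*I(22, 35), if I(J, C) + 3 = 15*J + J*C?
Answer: -464031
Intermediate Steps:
u = 10 (u = 10 - 2*(-1*0)*(-4 - 8) = 10 - 0*(-12) = 10 - 2*0 = 10 + 0 = 10)
I(J, C) = -3 + 15*J + C*J (I(J, C) = -3 + (15*J + J*C) = -3 + (15*J + C*J) = -3 + 15*J + C*J)
c = -404 (c = 4 - (10 - 1*(-398)) = 4 - (10 + 398) = 4 - 1*408 = 4 - 408 = -404)
(c + q(-29, 5))*I(22, 35) = (-404 - 19)*(-3 + 15*22 + 35*22) = -423*(-3 + 330 + 770) = -423*1097 = -464031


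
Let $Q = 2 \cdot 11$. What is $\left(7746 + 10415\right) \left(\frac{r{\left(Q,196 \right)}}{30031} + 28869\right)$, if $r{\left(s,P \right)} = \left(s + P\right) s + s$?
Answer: $\frac{15745037756877}{30031} \approx 5.2429 \cdot 10^{8}$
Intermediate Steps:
$Q = 22$
$r{\left(s,P \right)} = s + s \left(P + s\right)$ ($r{\left(s,P \right)} = \left(P + s\right) s + s = s \left(P + s\right) + s = s + s \left(P + s\right)$)
$\left(7746 + 10415\right) \left(\frac{r{\left(Q,196 \right)}}{30031} + 28869\right) = \left(7746 + 10415\right) \left(\frac{22 \left(1 + 196 + 22\right)}{30031} + 28869\right) = 18161 \left(22 \cdot 219 \cdot \frac{1}{30031} + 28869\right) = 18161 \left(4818 \cdot \frac{1}{30031} + 28869\right) = 18161 \left(\frac{4818}{30031} + 28869\right) = 18161 \cdot \frac{866969757}{30031} = \frac{15745037756877}{30031}$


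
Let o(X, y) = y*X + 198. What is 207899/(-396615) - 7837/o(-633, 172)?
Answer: -6495258589/14367774990 ≈ -0.45207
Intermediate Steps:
o(X, y) = 198 + X*y (o(X, y) = X*y + 198 = 198 + X*y)
207899/(-396615) - 7837/o(-633, 172) = 207899/(-396615) - 7837/(198 - 633*172) = 207899*(-1/396615) - 7837/(198 - 108876) = -207899/396615 - 7837/(-108678) = -207899/396615 - 7837*(-1/108678) = -207899/396615 + 7837/108678 = -6495258589/14367774990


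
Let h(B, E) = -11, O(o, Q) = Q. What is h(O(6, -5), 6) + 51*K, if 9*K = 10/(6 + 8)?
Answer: -146/21 ≈ -6.9524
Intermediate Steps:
K = 5/63 (K = (10/(6 + 8))/9 = (10/14)/9 = (10*(1/14))/9 = (⅑)*(5/7) = 5/63 ≈ 0.079365)
h(O(6, -5), 6) + 51*K = -11 + 51*(5/63) = -11 + 85/21 = -146/21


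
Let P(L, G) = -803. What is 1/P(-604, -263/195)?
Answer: -1/803 ≈ -0.0012453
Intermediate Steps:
1/P(-604, -263/195) = 1/(-803) = -1/803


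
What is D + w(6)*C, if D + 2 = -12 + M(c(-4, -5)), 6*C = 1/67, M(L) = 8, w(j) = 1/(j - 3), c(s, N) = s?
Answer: -7235/1206 ≈ -5.9992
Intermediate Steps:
w(j) = 1/(-3 + j)
C = 1/402 (C = (⅙)/67 = (⅙)*(1/67) = 1/402 ≈ 0.0024876)
D = -6 (D = -2 + (-12 + 8) = -2 - 4 = -6)
D + w(6)*C = -6 + (1/402)/(-3 + 6) = -6 + (1/402)/3 = -6 + (⅓)*(1/402) = -6 + 1/1206 = -7235/1206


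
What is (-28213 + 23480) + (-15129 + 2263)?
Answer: -17599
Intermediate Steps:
(-28213 + 23480) + (-15129 + 2263) = -4733 - 12866 = -17599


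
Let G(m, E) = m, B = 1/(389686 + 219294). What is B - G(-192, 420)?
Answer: 116924161/608980 ≈ 192.00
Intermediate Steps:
B = 1/608980 ≈ 1.6421e-6
B - G(-192, 420) = 1/608980 - 1*(-192) = 1/608980 + 192 = 116924161/608980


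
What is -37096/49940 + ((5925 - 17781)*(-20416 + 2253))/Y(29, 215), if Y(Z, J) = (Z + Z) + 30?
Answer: 30551428136/12485 ≈ 2.4471e+6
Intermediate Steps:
Y(Z, J) = 30 + 2*Z (Y(Z, J) = 2*Z + 30 = 30 + 2*Z)
-37096/49940 + ((5925 - 17781)*(-20416 + 2253))/Y(29, 215) = -37096/49940 + ((5925 - 17781)*(-20416 + 2253))/(30 + 2*29) = -37096*1/49940 + (-11856*(-18163))/(30 + 58) = -9274/12485 + 215340528/88 = -9274/12485 + 215340528*(1/88) = -9274/12485 + 26917566/11 = 30551428136/12485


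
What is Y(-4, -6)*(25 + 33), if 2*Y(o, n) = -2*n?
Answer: 348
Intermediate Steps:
Y(o, n) = -n (Y(o, n) = (-2*n)/2 = -n)
Y(-4, -6)*(25 + 33) = (-1*(-6))*(25 + 33) = 6*58 = 348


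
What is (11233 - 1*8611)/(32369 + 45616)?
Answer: 874/25995 ≈ 0.033622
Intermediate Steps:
(11233 - 1*8611)/(32369 + 45616) = (11233 - 8611)/77985 = 2622*(1/77985) = 874/25995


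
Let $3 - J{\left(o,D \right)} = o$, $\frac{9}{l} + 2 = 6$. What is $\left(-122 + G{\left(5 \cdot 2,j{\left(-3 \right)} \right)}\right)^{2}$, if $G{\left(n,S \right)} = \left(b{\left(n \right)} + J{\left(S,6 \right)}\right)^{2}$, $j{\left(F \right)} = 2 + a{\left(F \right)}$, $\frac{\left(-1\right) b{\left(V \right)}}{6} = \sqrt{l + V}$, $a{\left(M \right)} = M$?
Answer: $27889$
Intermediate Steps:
$l = \frac{9}{4}$ ($l = \frac{9}{-2 + 6} = \frac{9}{4} \approx 2.25$)
$J{\left(o,D \right)} = 3 - o$
$b{\left(V \right)} = - 6 \sqrt{\frac{9}{4} + V}$
$j{\left(F \right)} = 2 + F$
$G{\left(n,S \right)} = \left(3 - S - 3 \sqrt{9 + 4 n}\right)^{2}$ ($G{\left(n,S \right)} = \left(- 3 \sqrt{9 + 4 n} - \left(-3 + S\right)\right)^{2} = \left(3 - S - 3 \sqrt{9 + 4 n}\right)^{2}$)
$\left(-122 + G{\left(5 \cdot 2,j{\left(-3 \right)} \right)}\right)^{2} = \left(-122 + \left(-3 + \left(2 - 3\right) + 3 \sqrt{9 + 4 \cdot 5 \cdot 2}\right)^{2}\right)^{2} = \left(-122 + \left(-3 - 1 + 3 \sqrt{9 + 4 \cdot 10}\right)^{2}\right)^{2} = \left(-122 + \left(-3 - 1 + 3 \sqrt{9 + 40}\right)^{2}\right)^{2} = \left(-122 + \left(-3 - 1 + 3 \sqrt{49}\right)^{2}\right)^{2} = \left(-122 + \left(-3 - 1 + 3 \cdot 7\right)^{2}\right)^{2} = \left(-122 + \left(-3 - 1 + 21\right)^{2}\right)^{2} = \left(-122 + 17^{2}\right)^{2} = \left(-122 + 289\right)^{2} = 167^{2} = 27889$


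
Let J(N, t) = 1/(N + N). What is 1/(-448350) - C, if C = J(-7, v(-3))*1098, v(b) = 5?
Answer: 35163449/448350 ≈ 78.429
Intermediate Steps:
J(N, t) = 1/(2*N)
C = -549/7 (C = ((½)/(-7))*1098 = ((½)*(-⅐))*1098 = -1/14*1098 = -549/7 ≈ -78.429)
1/(-448350) - C = 1/(-448350) - 1*(-549/7) = -1/448350 + 549/7 = 35163449/448350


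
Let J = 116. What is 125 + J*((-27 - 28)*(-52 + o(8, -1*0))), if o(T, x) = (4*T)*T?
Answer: -1301395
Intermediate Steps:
o(T, x) = 4*T²
125 + J*((-27 - 28)*(-52 + o(8, -1*0))) = 125 + 116*((-27 - 28)*(-52 + 4*8²)) = 125 + 116*(-55*(-52 + 4*64)) = 125 + 116*(-55*(-52 + 256)) = 125 + 116*(-55*204) = 125 + 116*(-11220) = 125 - 1301520 = -1301395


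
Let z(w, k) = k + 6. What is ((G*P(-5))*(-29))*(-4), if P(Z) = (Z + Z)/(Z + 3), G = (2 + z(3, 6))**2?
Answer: 113680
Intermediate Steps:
z(w, k) = 6 + k
G = 196 (G = (2 + (6 + 6))**2 = (2 + 12)**2 = 14**2 = 196)
P(Z) = 2*Z/(3 + Z) (P(Z) = (2*Z)/(3 + Z) = 2*Z/(3 + Z))
((G*P(-5))*(-29))*(-4) = ((196*(2*(-5)/(3 - 5)))*(-29))*(-4) = ((196*(2*(-5)/(-2)))*(-29))*(-4) = ((196*(2*(-5)*(-1/2)))*(-29))*(-4) = ((196*5)*(-29))*(-4) = (980*(-29))*(-4) = -28420*(-4) = 113680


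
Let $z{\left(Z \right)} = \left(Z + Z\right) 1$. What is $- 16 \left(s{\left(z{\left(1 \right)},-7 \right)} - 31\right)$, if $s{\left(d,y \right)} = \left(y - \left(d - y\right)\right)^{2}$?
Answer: $-3600$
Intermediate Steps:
$z{\left(Z \right)} = 2 Z$ ($z{\left(Z \right)} = 2 Z 1 = 2 Z$)
$s{\left(d,y \right)} = \left(- d + 2 y\right)^{2}$
$- 16 \left(s{\left(z{\left(1 \right)},-7 \right)} - 31\right) = - 16 \left(\left(2 \cdot 1 - -14\right)^{2} - 31\right) = - 16 \left(\left(2 + 14\right)^{2} - 31\right) = - 16 \left(16^{2} - 31\right) = - 16 \left(256 - 31\right) = \left(-16\right) 225 = -3600$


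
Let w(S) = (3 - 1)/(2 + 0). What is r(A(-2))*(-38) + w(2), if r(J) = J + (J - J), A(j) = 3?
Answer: -113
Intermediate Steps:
w(S) = 1 (w(S) = 2/2 = 2*(½) = 1)
r(J) = J (r(J) = J + 0 = J)
r(A(-2))*(-38) + w(2) = 3*(-38) + 1 = -114 + 1 = -113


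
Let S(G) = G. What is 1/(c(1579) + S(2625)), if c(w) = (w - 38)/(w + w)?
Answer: 3158/8291291 ≈ 0.00038088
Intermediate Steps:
c(w) = (-38 + w)/(2*w) (c(w) = (-38 + w)/((2*w)) = (-38 + w)*(1/(2*w)) = (-38 + w)/(2*w))
1/(c(1579) + S(2625)) = 1/((½)*(-38 + 1579)/1579 + 2625) = 1/((½)*(1/1579)*1541 + 2625) = 1/(1541/3158 + 2625) = 1/(8291291/3158) = 3158/8291291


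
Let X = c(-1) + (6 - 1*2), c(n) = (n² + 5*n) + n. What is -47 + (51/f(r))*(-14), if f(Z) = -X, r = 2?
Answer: -761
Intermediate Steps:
c(n) = n² + 6*n
X = -1 (X = -(6 - 1) + (6 - 1*2) = -1*5 + (6 - 2) = -5 + 4 = -1)
f(Z) = 1 (f(Z) = -1*(-1) = 1)
-47 + (51/f(r))*(-14) = -47 + (51/1)*(-14) = -47 + (51*1)*(-14) = -47 + 51*(-14) = -47 - 714 = -761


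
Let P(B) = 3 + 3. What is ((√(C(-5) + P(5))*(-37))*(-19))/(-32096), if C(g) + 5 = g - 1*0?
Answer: -703*I/16048 ≈ -0.043806*I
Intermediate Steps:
C(g) = -5 + g (C(g) = -5 + (g - 1*0) = -5 + (g + 0) = -5 + g)
P(B) = 6
((√(C(-5) + P(5))*(-37))*(-19))/(-32096) = ((√((-5 - 5) + 6)*(-37))*(-19))/(-32096) = ((√(-10 + 6)*(-37))*(-19))*(-1/32096) = ((√(-4)*(-37))*(-19))*(-1/32096) = (((2*I)*(-37))*(-19))*(-1/32096) = (-74*I*(-19))*(-1/32096) = (1406*I)*(-1/32096) = -703*I/16048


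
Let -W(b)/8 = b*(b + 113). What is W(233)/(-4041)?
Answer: 644944/4041 ≈ 159.60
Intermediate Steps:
W(b) = -8*b*(113 + b) (W(b) = -8*b*(b + 113) = -8*b*(113 + b))
W(233)/(-4041) = -8*233*(113 + 233)/(-4041) = -8*233*346*(-1/4041) = -644944*(-1/4041) = 644944/4041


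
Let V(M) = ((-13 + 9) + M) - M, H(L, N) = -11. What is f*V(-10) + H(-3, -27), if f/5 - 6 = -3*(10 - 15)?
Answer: -431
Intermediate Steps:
f = 105 (f = 30 + 5*(-3*(10 - 15)) = 30 + 5*(-3*(-5)) = 30 + 5*15 = 30 + 75 = 105)
V(M) = -4 (V(M) = (-4 + M) - M = -4)
f*V(-10) + H(-3, -27) = 105*(-4) - 11 = -420 - 11 = -431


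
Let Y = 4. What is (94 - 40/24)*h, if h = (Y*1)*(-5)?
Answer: -5540/3 ≈ -1846.7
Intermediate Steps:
h = -20 (h = (4*1)*(-5) = 4*(-5) = -20)
(94 - 40/24)*h = (94 - 40/24)*(-20) = (94 - 40*1/24)*(-20) = (94 - 5/3)*(-20) = (277/3)*(-20) = -5540/3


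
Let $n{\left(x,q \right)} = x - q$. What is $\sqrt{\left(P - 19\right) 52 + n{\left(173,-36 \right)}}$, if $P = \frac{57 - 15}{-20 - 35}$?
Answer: $\frac{i \sqrt{2476595}}{55} \approx 28.613 i$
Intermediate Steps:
$P = - \frac{42}{55}$ ($P = \frac{42}{-55} = 42 \left(- \frac{1}{55}\right) = - \frac{42}{55} \approx -0.76364$)
$\sqrt{\left(P - 19\right) 52 + n{\left(173,-36 \right)}} = \sqrt{\left(- \frac{42}{55} - 19\right) 52 + \left(173 - -36\right)} = \sqrt{\left(- \frac{1087}{55}\right) 52 + \left(173 + 36\right)} = \sqrt{- \frac{56524}{55} + 209} = \sqrt{- \frac{45029}{55}} = \frac{i \sqrt{2476595}}{55}$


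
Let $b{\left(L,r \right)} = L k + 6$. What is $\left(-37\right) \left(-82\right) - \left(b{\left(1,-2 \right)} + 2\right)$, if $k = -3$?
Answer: $3029$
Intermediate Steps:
$b{\left(L,r \right)} = 6 - 3 L$ ($b{\left(L,r \right)} = L \left(-3\right) + 6 = - 3 L + 6 = 6 - 3 L$)
$\left(-37\right) \left(-82\right) - \left(b{\left(1,-2 \right)} + 2\right) = \left(-37\right) \left(-82\right) - \left(\left(6 - 3\right) + 2\right) = 3034 - \left(\left(6 - 3\right) + 2\right) = 3034 - \left(3 + 2\right) = 3034 - 5 = 3029$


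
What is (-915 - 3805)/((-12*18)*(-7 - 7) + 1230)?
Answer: -2360/2127 ≈ -1.1095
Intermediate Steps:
(-915 - 3805)/((-12*18)*(-7 - 7) + 1230) = -4720/(-216*(-14) + 1230) = -4720/(3024 + 1230) = -4720/4254 = -4720*1/4254 = -2360/2127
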